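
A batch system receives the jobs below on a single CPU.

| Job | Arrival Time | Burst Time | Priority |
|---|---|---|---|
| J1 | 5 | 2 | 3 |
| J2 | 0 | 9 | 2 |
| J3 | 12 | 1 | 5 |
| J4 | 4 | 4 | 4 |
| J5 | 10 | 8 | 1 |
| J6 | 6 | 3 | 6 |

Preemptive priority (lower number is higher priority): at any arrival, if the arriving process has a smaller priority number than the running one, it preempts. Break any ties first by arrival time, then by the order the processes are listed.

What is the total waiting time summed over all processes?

56

Schedule: | J2 0-9 | J1 9-10 | J5 10-18 | J1 18-19 | J4 19-23 | J3 23-24 | J6 24-27 |
Completion: J1=19  J2=9  J3=24  J4=23  J5=18  J6=27
Turnaround (C−A): J1=14  J2=9  J3=12  J4=19  J5=8  J6=21
Waiting = turnaround − burst: J1=12, J2=0, J3=11, J4=15, J5=0, J6=18
Total waiting = 12 + 0 + 11 + 15 + 0 + 18 = 56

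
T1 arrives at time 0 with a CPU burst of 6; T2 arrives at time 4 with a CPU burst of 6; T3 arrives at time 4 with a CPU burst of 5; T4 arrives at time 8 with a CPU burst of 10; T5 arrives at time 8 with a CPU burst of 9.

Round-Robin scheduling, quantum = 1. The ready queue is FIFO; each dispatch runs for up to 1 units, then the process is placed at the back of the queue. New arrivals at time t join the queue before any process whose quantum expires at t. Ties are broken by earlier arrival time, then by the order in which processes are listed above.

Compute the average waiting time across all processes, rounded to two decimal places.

Timeline: | T1 0-4 | T2 4-5 | T3 5-6 | T1 6-7 | T2 7-8 | T3 8-9 | T1 9-10 | T4 10-11 | T5 11-12 | T2 12-13 | T3 13-14 | T4 14-15 | T5 15-16 | T2 16-17 | T3 17-18 | T4 18-19 | T5 19-20 | T2 20-21 | T3 21-22 | T4 22-23 | T5 23-24 | T2 24-25 | T4 25-26 | T5 26-27 | T4 27-28 | T5 28-29 | T4 29-30 | T5 30-31 | T4 31-32 | T5 32-33 | T4 33-34 | T5 34-35 | T4 35-36 |
Completion: T1=10  T2=25  T3=22  T4=36  T5=35
Turnaround (C−A): T1=10  T2=21  T3=18  T4=28  T5=27
Waiting times: T1=4, T2=15, T3=13, T4=18, T5=18
Average waiting = (4+15+13+18+18) / 5 = 68/5 = 13.60

13.60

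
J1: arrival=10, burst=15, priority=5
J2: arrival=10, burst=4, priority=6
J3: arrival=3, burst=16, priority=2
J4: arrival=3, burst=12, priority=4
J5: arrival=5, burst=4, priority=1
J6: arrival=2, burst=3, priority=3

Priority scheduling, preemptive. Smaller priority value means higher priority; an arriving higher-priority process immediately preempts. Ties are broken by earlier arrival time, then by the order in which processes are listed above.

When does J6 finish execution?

Schedule: | idle 0-2 | J6 2-3 | J3 3-5 | J5 5-9 | J3 9-23 | J6 23-25 | J4 25-37 | J1 37-52 | J2 52-56 |
Completion: J1=52  J2=56  J3=23  J4=37  J5=9  J6=25

25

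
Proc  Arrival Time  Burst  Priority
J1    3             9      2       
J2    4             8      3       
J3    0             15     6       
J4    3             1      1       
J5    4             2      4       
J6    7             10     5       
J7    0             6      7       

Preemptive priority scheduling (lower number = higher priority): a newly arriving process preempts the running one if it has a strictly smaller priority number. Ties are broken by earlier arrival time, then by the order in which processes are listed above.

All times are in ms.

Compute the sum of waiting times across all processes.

118

Timeline: | J3 0-3 | J4 3-4 | J1 4-13 | J2 13-21 | J5 21-23 | J6 23-33 | J3 33-45 | J7 45-51 |
Completion: J1=13  J2=21  J3=45  J4=4  J5=23  J6=33  J7=51
Turnaround (C−A): J1=10  J2=17  J3=45  J4=1  J5=19  J6=26  J7=51
Waiting = turnaround − burst: J1=1, J2=9, J3=30, J4=0, J5=17, J6=16, J7=45
Total waiting = 1 + 9 + 30 + 0 + 17 + 16 + 45 = 118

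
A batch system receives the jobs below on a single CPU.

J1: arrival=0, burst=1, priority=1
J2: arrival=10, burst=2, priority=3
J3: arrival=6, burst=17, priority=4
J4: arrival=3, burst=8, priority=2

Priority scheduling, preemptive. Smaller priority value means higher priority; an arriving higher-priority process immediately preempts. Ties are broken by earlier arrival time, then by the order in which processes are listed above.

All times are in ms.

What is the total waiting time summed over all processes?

8

Gantt: | J1 0-1 | idle 1-3 | J4 3-11 | J2 11-13 | J3 13-30 |
Completion: J1=1  J2=13  J3=30  J4=11
Turnaround (C−A): J1=1  J2=3  J3=24  J4=8
Waiting = turnaround − burst: J1=0, J2=1, J3=7, J4=0
Total waiting = 0 + 1 + 7 + 0 = 8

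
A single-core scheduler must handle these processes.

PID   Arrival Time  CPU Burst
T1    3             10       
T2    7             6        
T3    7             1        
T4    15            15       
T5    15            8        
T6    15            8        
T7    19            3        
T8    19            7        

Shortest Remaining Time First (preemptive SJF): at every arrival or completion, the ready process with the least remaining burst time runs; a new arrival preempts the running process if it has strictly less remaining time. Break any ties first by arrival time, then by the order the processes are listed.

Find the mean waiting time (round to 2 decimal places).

Schedule: | idle 0-3 | T1 3-7 | T3 7-8 | T1 8-14 | T2 14-20 | T7 20-23 | T8 23-30 | T5 30-38 | T6 38-46 | T4 46-61 |
Completion: T1=14  T2=20  T3=8  T4=61  T5=38  T6=46  T7=23  T8=30
Waiting times: T1=1, T2=7, T3=0, T4=31, T5=15, T6=23, T7=1, T8=4
Average waiting = (1+7+0+31+15+23+1+4) / 8 = 82/8 = 10.25

10.25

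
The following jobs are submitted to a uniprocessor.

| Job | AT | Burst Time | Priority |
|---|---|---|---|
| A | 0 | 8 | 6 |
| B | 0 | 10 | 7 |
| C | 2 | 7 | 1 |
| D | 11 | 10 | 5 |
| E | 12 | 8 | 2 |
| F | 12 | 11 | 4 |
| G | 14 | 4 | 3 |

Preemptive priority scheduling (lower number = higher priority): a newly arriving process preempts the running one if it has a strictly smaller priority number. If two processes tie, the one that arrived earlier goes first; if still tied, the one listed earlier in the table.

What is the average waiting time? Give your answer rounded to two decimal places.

18.43

Gantt: | A 0-2 | C 2-9 | A 9-11 | D 11-12 | E 12-20 | G 20-24 | F 24-35 | D 35-44 | A 44-48 | B 48-58 |
Completion: A=48  B=58  C=9  D=44  E=20  F=35  G=24
Waiting times: A=40, B=48, C=0, D=23, E=0, F=12, G=6
Average waiting = (40+48+0+23+0+12+6) / 7 = 129/7 = 18.43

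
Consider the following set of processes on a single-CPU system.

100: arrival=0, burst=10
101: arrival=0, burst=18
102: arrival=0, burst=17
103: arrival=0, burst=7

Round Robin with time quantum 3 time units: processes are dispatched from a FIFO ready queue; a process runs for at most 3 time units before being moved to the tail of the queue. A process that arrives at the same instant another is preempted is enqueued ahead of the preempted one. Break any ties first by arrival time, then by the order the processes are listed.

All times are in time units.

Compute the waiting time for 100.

Timeline: | 100 0-3 | 101 3-6 | 102 6-9 | 103 9-12 | 100 12-15 | 101 15-18 | 102 18-21 | 103 21-24 | 100 24-27 | 101 27-30 | 102 30-33 | 103 33-34 | 100 34-35 | 101 35-38 | 102 38-41 | 101 41-44 | 102 44-47 | 101 47-50 | 102 50-52 |
Completion: 100=35  101=50  102=52  103=34
Turnaround (C−A): 100=35  101=50  102=52  103=34
Waiting(100) = turnaround − burst = 35 − 10 = 25

25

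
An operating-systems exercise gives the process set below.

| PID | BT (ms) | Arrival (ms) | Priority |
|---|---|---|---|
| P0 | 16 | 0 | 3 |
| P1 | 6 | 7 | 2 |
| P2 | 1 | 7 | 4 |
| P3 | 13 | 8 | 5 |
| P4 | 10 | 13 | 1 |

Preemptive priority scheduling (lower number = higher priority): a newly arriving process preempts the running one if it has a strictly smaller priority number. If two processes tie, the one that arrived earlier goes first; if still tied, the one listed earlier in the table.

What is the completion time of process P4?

Timeline: | P0 0-7 | P1 7-13 | P4 13-23 | P0 23-32 | P2 32-33 | P3 33-46 |
Completion: P0=32  P1=13  P2=33  P3=46  P4=23
Turnaround (C−A): P0=32  P1=6  P2=26  P3=38  P4=10

23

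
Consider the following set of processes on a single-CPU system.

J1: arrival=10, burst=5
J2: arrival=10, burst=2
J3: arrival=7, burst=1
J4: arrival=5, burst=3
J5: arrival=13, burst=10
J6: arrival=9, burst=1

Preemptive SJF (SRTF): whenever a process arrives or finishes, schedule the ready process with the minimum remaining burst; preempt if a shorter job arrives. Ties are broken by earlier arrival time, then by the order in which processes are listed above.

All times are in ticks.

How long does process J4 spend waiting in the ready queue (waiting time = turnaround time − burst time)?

0

Timeline: | idle 0-5 | J4 5-8 | J3 8-9 | J6 9-10 | J2 10-12 | J1 12-17 | J5 17-27 |
Completion: J1=17  J2=12  J3=9  J4=8  J5=27  J6=10
Turnaround (C−A): J1=7  J2=2  J3=2  J4=3  J5=14  J6=1
Waiting(J4) = turnaround − burst = 3 − 3 = 0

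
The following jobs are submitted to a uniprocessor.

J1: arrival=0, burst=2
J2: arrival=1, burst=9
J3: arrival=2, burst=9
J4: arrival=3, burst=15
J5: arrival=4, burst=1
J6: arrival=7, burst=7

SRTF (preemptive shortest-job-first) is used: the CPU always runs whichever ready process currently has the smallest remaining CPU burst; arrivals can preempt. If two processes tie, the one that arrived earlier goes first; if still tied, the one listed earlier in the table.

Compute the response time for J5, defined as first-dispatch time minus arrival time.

0

Gantt: | J1 0-2 | J2 2-4 | J5 4-5 | J2 5-12 | J6 12-19 | J3 19-28 | J4 28-43 |
Completion: J1=2  J2=12  J3=28  J4=43  J5=5  J6=19
Response(J5) = first start − arrival = 4 − 4 = 0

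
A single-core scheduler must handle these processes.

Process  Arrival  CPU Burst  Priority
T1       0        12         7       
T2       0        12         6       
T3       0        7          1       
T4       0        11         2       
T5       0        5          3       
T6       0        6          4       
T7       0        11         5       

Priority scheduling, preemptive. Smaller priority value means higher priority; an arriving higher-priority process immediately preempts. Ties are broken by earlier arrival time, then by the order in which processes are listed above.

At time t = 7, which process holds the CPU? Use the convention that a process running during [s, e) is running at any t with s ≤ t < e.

Timeline: | T3 0-7 | T4 7-18 | T5 18-23 | T6 23-29 | T7 29-40 | T2 40-52 | T1 52-64 |
Completion: T1=64  T2=52  T3=7  T4=18  T5=23  T6=29  T7=40

T4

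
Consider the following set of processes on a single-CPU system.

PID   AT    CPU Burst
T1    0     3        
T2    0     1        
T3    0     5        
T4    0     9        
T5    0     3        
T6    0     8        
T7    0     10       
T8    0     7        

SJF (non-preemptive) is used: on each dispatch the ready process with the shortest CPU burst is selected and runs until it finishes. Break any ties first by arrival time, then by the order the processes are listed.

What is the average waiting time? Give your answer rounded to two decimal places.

Gantt: | T2 0-1 | T1 1-4 | T5 4-7 | T3 7-12 | T8 12-19 | T6 19-27 | T4 27-36 | T7 36-46 |
Completion: T1=4  T2=1  T3=12  T4=36  T5=7  T6=27  T7=46  T8=19
Waiting times: T1=1, T2=0, T3=7, T4=27, T5=4, T6=19, T7=36, T8=12
Average waiting = (1+0+7+27+4+19+36+12) / 8 = 106/8 = 13.25

13.25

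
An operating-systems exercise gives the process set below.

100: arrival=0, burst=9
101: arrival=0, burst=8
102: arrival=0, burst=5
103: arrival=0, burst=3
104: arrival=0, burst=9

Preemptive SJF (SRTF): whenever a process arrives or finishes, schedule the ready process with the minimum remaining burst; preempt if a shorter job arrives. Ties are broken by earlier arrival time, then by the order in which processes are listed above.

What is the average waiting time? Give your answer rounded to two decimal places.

10.40

Gantt: | 103 0-3 | 102 3-8 | 101 8-16 | 100 16-25 | 104 25-34 |
Completion: 100=25  101=16  102=8  103=3  104=34
Turnaround (C−A): 100=25  101=16  102=8  103=3  104=34
Waiting times: 100=16, 101=8, 102=3, 103=0, 104=25
Average waiting = (16+8+3+0+25) / 5 = 52/5 = 10.40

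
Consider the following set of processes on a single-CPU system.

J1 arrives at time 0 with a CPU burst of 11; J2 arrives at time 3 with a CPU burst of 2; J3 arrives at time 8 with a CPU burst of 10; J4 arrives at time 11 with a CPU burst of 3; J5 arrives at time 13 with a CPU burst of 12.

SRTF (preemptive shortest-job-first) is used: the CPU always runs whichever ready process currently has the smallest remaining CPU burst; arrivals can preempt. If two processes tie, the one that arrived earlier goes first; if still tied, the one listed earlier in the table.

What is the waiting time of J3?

Timeline: | J1 0-3 | J2 3-5 | J1 5-13 | J4 13-16 | J3 16-26 | J5 26-38 |
Completion: J1=13  J2=5  J3=26  J4=16  J5=38
Turnaround (C−A): J1=13  J2=2  J3=18  J4=5  J5=25
Waiting(J3) = turnaround − burst = 18 − 10 = 8

8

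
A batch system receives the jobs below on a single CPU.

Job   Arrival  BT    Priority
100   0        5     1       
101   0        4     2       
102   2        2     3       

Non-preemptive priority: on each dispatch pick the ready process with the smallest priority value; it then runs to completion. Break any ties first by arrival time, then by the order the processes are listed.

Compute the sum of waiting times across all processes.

Timeline: | 100 0-5 | 101 5-9 | 102 9-11 |
Completion: 100=5  101=9  102=11
Turnaround (C−A): 100=5  101=9  102=9
Waiting = turnaround − burst: 100=0, 101=5, 102=7
Total waiting = 0 + 5 + 7 = 12

12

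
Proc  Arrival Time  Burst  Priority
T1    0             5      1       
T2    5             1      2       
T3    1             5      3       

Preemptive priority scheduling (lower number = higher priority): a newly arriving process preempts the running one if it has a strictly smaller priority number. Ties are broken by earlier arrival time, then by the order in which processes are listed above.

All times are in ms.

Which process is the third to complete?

Gantt: | T1 0-5 | T2 5-6 | T3 6-11 |
Completion: T1=5  T2=6  T3=11
Turnaround (C−A): T1=5  T2=1  T3=10
Finish order: T1 → T2 → T3

T3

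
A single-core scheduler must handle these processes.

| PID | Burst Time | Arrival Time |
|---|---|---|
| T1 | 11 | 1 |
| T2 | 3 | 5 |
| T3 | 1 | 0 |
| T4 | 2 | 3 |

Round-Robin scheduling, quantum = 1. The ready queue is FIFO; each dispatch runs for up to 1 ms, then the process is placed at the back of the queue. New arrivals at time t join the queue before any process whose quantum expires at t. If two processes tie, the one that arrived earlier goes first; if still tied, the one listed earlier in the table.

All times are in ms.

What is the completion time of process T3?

1

Gantt: | T3 0-1 | T1 1-3 | T4 3-4 | T1 4-5 | T4 5-6 | T2 6-7 | T1 7-8 | T2 8-9 | T1 9-10 | T2 10-11 | T1 11-17 |
Completion: T1=17  T2=11  T3=1  T4=6
Turnaround (C−A): T1=16  T2=6  T3=1  T4=3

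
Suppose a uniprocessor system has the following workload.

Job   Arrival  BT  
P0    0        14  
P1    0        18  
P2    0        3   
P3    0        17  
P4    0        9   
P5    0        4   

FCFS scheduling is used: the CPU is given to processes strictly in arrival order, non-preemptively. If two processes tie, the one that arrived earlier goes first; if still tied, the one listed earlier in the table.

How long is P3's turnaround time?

Gantt: | P0 0-14 | P1 14-32 | P2 32-35 | P3 35-52 | P4 52-61 | P5 61-65 |
Completion: P0=14  P1=32  P2=35  P3=52  P4=61  P5=65
Turnaround (C−A): P0=14  P1=32  P2=35  P3=52  P4=61  P5=65
Turnaround(P3) = completion − arrival = 52 − 0 = 52

52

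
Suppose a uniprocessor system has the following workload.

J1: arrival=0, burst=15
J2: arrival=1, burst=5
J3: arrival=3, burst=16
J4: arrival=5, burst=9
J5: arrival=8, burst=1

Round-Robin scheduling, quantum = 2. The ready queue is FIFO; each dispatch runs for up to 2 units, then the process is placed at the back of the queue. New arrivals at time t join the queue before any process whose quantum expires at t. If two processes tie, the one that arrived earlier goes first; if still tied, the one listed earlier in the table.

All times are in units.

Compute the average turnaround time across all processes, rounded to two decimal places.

28.20

Timeline: | J1 0-2 | J2 2-4 | J1 4-6 | J3 6-8 | J2 8-10 | J4 10-12 | J1 12-14 | J5 14-15 | J3 15-17 | J2 17-18 | J4 18-20 | J1 20-22 | J3 22-24 | J4 24-26 | J1 26-28 | J3 28-30 | J4 30-32 | J1 32-34 | J3 34-36 | J4 36-37 | J1 37-39 | J3 39-41 | J1 41-42 | J3 42-46 |
Completion: J1=42  J2=18  J3=46  J4=37  J5=15
Turnaround (C−A): J1=42  J2=17  J3=43  J4=32  J5=7
Turnaround times: J1=42, J2=17, J3=43, J4=32, J5=7
Average turnaround = (42+17+43+32+7) / 5 = 141/5 = 28.20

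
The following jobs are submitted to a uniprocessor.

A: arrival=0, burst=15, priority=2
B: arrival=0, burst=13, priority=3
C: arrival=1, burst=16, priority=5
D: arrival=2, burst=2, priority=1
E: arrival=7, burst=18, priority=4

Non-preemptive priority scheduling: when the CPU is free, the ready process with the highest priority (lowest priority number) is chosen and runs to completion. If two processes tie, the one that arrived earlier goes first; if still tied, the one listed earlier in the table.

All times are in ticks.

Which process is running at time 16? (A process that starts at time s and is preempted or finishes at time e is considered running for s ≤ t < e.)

D

Gantt: | A 0-15 | D 15-17 | B 17-30 | E 30-48 | C 48-64 |
Completion: A=15  B=30  C=64  D=17  E=48
Turnaround (C−A): A=15  B=30  C=63  D=15  E=41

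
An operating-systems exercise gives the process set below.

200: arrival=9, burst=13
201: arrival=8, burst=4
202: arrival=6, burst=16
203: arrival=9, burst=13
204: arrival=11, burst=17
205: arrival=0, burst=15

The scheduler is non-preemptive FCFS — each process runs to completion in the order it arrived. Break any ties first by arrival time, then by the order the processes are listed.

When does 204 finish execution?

78

Schedule: | 205 0-15 | 202 15-31 | 201 31-35 | 200 35-48 | 203 48-61 | 204 61-78 |
Completion: 200=48  201=35  202=31  203=61  204=78  205=15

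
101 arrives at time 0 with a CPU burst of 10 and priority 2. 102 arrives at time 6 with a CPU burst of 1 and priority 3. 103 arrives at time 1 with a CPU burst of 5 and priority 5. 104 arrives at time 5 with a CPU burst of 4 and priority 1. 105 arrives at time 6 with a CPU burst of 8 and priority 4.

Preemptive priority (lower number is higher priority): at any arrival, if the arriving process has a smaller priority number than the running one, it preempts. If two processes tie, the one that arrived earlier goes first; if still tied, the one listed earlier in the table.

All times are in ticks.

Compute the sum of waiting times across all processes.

Schedule: | 101 0-5 | 104 5-9 | 101 9-14 | 102 14-15 | 105 15-23 | 103 23-28 |
Completion: 101=14  102=15  103=28  104=9  105=23
Turnaround (C−A): 101=14  102=9  103=27  104=4  105=17
Waiting = turnaround − burst: 101=4, 102=8, 103=22, 104=0, 105=9
Total waiting = 4 + 8 + 22 + 0 + 9 = 43

43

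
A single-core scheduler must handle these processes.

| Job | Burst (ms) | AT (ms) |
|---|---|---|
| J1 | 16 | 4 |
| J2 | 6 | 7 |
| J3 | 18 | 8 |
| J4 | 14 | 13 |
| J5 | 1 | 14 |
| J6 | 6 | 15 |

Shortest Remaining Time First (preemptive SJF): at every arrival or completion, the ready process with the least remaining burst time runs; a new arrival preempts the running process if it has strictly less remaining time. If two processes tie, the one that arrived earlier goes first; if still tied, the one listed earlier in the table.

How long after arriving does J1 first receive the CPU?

0

Gantt: | idle 0-4 | J1 4-7 | J2 7-13 | J1 13-14 | J5 14-15 | J6 15-21 | J1 21-33 | J4 33-47 | J3 47-65 |
Completion: J1=33  J2=13  J3=65  J4=47  J5=15  J6=21
Response(J1) = first start − arrival = 4 − 4 = 0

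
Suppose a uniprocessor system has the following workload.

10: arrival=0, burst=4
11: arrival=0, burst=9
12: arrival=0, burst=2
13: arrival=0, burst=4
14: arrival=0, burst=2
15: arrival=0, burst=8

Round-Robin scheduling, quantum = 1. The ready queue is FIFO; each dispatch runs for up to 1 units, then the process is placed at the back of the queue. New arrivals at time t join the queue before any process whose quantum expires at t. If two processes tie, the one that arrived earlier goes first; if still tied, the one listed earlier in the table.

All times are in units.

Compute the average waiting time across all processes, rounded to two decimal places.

Gantt: | 10 0-1 | 11 1-2 | 12 2-3 | 13 3-4 | 14 4-5 | 15 5-6 | 10 6-7 | 11 7-8 | 12 8-9 | 13 9-10 | 14 10-11 | 15 11-12 | 10 12-13 | 11 13-14 | 13 14-15 | 15 15-16 | 10 16-17 | 11 17-18 | 13 18-19 | 15 19-20 | 11 20-21 | 15 21-22 | 11 22-23 | 15 23-24 | 11 24-25 | 15 25-26 | 11 26-27 | 15 27-28 | 11 28-29 |
Completion: 10=17  11=29  12=9  13=19  14=11  15=28
Turnaround (C−A): 10=17  11=29  12=9  13=19  14=11  15=28
Waiting times: 10=13, 11=20, 12=7, 13=15, 14=9, 15=20
Average waiting = (13+20+7+15+9+20) / 6 = 84/6 = 14.00

14.00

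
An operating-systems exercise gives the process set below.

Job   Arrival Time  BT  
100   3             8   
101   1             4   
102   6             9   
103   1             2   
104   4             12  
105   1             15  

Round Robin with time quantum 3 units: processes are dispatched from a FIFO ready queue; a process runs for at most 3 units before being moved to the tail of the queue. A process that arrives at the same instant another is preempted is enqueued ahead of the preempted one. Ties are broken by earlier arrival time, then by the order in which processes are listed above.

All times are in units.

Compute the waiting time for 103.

Schedule: | idle 0-1 | 101 1-4 | 103 4-6 | 105 6-9 | 100 9-12 | 104 12-15 | 101 15-16 | 102 16-19 | 105 19-22 | 100 22-25 | 104 25-28 | 102 28-31 | 105 31-34 | 100 34-36 | 104 36-39 | 102 39-42 | 105 42-45 | 104 45-48 | 105 48-51 |
Completion: 100=36  101=16  102=42  103=6  104=48  105=51
Waiting(103) = turnaround − burst = 5 − 2 = 3

3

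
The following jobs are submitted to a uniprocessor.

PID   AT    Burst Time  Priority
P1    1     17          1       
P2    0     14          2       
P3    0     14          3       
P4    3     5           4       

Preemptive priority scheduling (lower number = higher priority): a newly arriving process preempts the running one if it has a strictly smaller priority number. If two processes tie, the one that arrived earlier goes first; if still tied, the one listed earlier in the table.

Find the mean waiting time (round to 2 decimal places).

22.50

Schedule: | P2 0-1 | P1 1-18 | P2 18-31 | P3 31-45 | P4 45-50 |
Completion: P1=18  P2=31  P3=45  P4=50
Turnaround (C−A): P1=17  P2=31  P3=45  P4=47
Waiting times: P1=0, P2=17, P3=31, P4=42
Average waiting = (0+17+31+42) / 4 = 90/4 = 22.50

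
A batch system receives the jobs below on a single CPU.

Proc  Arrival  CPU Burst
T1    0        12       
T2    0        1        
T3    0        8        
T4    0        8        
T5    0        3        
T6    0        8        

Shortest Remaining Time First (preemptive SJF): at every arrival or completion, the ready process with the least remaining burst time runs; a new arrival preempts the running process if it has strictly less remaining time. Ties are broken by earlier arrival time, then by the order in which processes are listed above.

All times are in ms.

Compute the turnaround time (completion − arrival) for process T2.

1

Schedule: | T2 0-1 | T5 1-4 | T3 4-12 | T4 12-20 | T6 20-28 | T1 28-40 |
Completion: T1=40  T2=1  T3=12  T4=20  T5=4  T6=28
Turnaround (C−A): T1=40  T2=1  T3=12  T4=20  T5=4  T6=28
Turnaround(T2) = completion − arrival = 1 − 0 = 1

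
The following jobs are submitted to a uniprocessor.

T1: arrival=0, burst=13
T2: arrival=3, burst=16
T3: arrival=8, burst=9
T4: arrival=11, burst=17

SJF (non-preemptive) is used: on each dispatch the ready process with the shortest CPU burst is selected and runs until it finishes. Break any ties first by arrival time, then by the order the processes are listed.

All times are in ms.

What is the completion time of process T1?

Gantt: | T1 0-13 | T3 13-22 | T2 22-38 | T4 38-55 |
Completion: T1=13  T2=38  T3=22  T4=55

13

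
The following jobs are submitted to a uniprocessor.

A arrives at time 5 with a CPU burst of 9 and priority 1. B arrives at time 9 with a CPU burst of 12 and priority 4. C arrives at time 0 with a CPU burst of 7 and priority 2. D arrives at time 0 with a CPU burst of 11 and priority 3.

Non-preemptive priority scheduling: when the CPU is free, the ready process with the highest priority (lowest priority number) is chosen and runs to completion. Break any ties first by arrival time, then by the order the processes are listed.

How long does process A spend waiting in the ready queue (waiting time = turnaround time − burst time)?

Timeline: | C 0-7 | A 7-16 | D 16-27 | B 27-39 |
Completion: A=16  B=39  C=7  D=27
Turnaround (C−A): A=11  B=30  C=7  D=27
Waiting(A) = turnaround − burst = 11 − 9 = 2

2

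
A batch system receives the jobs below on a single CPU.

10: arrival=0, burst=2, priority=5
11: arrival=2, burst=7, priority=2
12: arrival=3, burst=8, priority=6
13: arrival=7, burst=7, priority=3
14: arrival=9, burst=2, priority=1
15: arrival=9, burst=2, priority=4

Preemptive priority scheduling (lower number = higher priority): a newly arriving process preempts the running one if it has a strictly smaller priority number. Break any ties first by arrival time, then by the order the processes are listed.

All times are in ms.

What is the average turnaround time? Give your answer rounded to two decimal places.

Gantt: | 10 0-2 | 11 2-9 | 14 9-11 | 13 11-18 | 15 18-20 | 12 20-28 |
Completion: 10=2  11=9  12=28  13=18  14=11  15=20
Turnaround times: 10=2, 11=7, 12=25, 13=11, 14=2, 15=11
Average turnaround = (2+7+25+11+2+11) / 6 = 58/6 = 9.67

9.67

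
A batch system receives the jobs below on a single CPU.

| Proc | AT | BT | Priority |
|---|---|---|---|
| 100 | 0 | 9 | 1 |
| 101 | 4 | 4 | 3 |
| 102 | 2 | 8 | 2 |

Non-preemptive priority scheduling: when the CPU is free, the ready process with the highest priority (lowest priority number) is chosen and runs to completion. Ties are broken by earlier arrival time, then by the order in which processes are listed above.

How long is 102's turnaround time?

Gantt: | 100 0-9 | 102 9-17 | 101 17-21 |
Completion: 100=9  101=21  102=17
Turnaround (C−A): 100=9  101=17  102=15
Turnaround(102) = completion − arrival = 17 − 2 = 15

15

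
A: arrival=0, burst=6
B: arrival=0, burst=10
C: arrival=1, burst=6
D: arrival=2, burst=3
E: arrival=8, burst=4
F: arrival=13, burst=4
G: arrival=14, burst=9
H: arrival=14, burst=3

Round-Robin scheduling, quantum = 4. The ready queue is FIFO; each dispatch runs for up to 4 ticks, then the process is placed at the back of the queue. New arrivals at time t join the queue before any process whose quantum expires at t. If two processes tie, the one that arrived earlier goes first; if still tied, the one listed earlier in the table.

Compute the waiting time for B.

Timeline: | A 0-4 | B 4-8 | C 8-12 | D 12-15 | A 15-17 | E 17-21 | B 21-25 | C 25-27 | F 27-31 | G 31-35 | H 35-38 | B 38-40 | G 40-45 |
Completion: A=17  B=40  C=27  D=15  E=21  F=31  G=45  H=38
Turnaround (C−A): A=17  B=40  C=26  D=13  E=13  F=18  G=31  H=24
Waiting(B) = turnaround − burst = 40 − 10 = 30

30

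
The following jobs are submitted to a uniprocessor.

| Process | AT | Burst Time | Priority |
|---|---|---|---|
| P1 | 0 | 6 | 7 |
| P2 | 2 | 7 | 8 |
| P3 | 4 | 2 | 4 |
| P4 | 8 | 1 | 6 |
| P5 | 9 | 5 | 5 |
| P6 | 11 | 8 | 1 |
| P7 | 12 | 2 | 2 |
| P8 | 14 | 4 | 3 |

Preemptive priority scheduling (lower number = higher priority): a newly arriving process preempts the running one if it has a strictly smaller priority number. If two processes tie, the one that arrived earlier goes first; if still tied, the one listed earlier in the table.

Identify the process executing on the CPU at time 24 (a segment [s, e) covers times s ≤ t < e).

P8

Gantt: | P1 0-4 | P3 4-6 | P1 6-8 | P4 8-9 | P5 9-11 | P6 11-19 | P7 19-21 | P8 21-25 | P5 25-28 | P2 28-35 |
Completion: P1=8  P2=35  P3=6  P4=9  P5=28  P6=19  P7=21  P8=25
Turnaround (C−A): P1=8  P2=33  P3=2  P4=1  P5=19  P6=8  P7=9  P8=11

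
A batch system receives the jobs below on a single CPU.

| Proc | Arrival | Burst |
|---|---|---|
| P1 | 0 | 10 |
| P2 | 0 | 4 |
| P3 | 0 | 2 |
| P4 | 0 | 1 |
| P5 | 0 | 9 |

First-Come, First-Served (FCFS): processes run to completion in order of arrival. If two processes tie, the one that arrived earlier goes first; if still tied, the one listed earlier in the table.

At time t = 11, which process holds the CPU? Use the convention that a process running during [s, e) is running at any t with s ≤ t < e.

Gantt: | P1 0-10 | P2 10-14 | P3 14-16 | P4 16-17 | P5 17-26 |
Completion: P1=10  P2=14  P3=16  P4=17  P5=26
Turnaround (C−A): P1=10  P2=14  P3=16  P4=17  P5=26

P2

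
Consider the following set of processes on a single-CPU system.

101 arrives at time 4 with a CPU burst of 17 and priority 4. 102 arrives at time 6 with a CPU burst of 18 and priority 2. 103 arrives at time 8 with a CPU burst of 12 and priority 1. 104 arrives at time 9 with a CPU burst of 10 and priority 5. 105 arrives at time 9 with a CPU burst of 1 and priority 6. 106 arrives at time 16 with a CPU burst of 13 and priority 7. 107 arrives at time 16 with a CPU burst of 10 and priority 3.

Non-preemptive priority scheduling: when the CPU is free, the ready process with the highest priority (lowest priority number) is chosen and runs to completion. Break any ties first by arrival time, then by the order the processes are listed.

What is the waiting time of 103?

Timeline: | idle 0-4 | 101 4-21 | 103 21-33 | 102 33-51 | 107 51-61 | 104 61-71 | 105 71-72 | 106 72-85 |
Completion: 101=21  102=51  103=33  104=71  105=72  106=85  107=61
Waiting(103) = turnaround − burst = 25 − 12 = 13

13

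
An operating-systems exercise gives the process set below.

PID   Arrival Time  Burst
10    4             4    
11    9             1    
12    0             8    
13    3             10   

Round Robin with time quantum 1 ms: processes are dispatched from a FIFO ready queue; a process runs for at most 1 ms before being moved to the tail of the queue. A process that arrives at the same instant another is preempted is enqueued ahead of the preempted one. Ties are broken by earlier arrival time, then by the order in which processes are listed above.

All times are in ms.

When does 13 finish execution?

Gantt: | 12 0-3 | 13 3-4 | 12 4-5 | 10 5-6 | 13 6-7 | 12 7-8 | 10 8-9 | 13 9-10 | 12 10-11 | 11 11-12 | 10 12-13 | 13 13-14 | 12 14-15 | 10 15-16 | 13 16-17 | 12 17-18 | 13 18-23 |
Completion: 10=16  11=12  12=18  13=23

23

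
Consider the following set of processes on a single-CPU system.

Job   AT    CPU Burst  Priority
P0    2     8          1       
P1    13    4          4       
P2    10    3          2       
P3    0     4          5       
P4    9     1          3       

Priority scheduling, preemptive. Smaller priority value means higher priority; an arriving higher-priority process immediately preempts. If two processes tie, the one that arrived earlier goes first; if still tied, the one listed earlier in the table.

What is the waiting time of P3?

Schedule: | P3 0-2 | P0 2-10 | P2 10-13 | P4 13-14 | P1 14-18 | P3 18-20 |
Completion: P0=10  P1=18  P2=13  P3=20  P4=14
Waiting(P3) = turnaround − burst = 20 − 4 = 16

16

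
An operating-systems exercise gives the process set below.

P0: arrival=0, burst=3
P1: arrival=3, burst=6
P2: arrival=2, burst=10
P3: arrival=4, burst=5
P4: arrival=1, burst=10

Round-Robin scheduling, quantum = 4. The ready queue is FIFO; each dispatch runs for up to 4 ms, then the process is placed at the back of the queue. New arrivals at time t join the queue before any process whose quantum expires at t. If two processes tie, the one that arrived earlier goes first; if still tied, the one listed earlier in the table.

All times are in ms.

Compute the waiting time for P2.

Schedule: | P0 0-3 | P4 3-7 | P2 7-11 | P1 11-15 | P3 15-19 | P4 19-23 | P2 23-27 | P1 27-29 | P3 29-30 | P4 30-32 | P2 32-34 |
Completion: P0=3  P1=29  P2=34  P3=30  P4=32
Turnaround (C−A): P0=3  P1=26  P2=32  P3=26  P4=31
Waiting(P2) = turnaround − burst = 32 − 10 = 22

22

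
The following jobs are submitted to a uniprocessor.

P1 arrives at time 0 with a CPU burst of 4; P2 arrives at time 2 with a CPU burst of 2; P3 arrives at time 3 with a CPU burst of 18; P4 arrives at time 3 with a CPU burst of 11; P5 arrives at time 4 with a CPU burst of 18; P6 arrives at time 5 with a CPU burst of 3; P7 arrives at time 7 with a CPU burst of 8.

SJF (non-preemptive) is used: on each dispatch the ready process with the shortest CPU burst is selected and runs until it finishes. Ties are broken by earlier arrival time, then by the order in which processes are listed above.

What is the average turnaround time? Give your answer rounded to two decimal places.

21.43

Gantt: | P1 0-4 | P2 4-6 | P6 6-9 | P7 9-17 | P4 17-28 | P3 28-46 | P5 46-64 |
Completion: P1=4  P2=6  P3=46  P4=28  P5=64  P6=9  P7=17
Turnaround (C−A): P1=4  P2=4  P3=43  P4=25  P5=60  P6=4  P7=10
Turnaround times: P1=4, P2=4, P3=43, P4=25, P5=60, P6=4, P7=10
Average turnaround = (4+4+43+25+60+4+10) / 7 = 150/7 = 21.43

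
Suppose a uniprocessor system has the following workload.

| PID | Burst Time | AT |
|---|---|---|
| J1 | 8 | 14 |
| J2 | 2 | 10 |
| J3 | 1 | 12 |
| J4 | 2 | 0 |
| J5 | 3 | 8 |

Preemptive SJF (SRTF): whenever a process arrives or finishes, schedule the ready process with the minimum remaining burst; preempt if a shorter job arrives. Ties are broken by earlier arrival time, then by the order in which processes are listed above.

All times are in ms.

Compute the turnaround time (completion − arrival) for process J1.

Timeline: | J4 0-2 | idle 2-8 | J5 8-11 | J2 11-13 | J3 13-14 | J1 14-22 |
Completion: J1=22  J2=13  J3=14  J4=2  J5=11
Turnaround(J1) = completion − arrival = 22 − 14 = 8

8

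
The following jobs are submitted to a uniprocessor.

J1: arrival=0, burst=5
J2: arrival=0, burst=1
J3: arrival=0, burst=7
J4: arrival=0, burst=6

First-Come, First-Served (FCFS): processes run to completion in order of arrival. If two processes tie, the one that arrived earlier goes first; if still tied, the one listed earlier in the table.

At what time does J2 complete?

6

Schedule: | J1 0-5 | J2 5-6 | J3 6-13 | J4 13-19 |
Completion: J1=5  J2=6  J3=13  J4=19
Turnaround (C−A): J1=5  J2=6  J3=13  J4=19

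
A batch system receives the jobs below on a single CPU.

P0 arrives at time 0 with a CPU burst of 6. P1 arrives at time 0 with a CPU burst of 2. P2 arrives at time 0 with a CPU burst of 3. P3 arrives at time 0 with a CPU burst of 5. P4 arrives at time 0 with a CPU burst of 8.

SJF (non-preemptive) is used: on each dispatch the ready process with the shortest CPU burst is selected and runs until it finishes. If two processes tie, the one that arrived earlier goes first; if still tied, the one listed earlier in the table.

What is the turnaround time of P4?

24

Timeline: | P1 0-2 | P2 2-5 | P3 5-10 | P0 10-16 | P4 16-24 |
Completion: P0=16  P1=2  P2=5  P3=10  P4=24
Turnaround (C−A): P0=16  P1=2  P2=5  P3=10  P4=24
Turnaround(P4) = completion − arrival = 24 − 0 = 24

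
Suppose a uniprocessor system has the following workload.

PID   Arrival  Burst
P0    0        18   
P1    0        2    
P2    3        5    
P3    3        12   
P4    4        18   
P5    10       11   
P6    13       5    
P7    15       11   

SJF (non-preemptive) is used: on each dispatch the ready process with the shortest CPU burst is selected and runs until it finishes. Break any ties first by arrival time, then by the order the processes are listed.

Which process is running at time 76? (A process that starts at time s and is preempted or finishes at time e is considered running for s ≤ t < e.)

P4

Timeline: | P1 0-2 | P0 2-20 | P2 20-25 | P6 25-30 | P5 30-41 | P7 41-52 | P3 52-64 | P4 64-82 |
Completion: P0=20  P1=2  P2=25  P3=64  P4=82  P5=41  P6=30  P7=52
Turnaround (C−A): P0=20  P1=2  P2=22  P3=61  P4=78  P5=31  P6=17  P7=37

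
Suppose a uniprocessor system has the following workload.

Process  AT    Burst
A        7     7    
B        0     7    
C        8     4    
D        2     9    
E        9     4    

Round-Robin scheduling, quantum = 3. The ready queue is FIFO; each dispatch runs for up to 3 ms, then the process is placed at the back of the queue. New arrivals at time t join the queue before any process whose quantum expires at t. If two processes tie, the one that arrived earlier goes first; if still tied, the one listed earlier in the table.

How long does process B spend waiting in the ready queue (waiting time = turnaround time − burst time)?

Timeline: | B 0-3 | D 3-6 | B 6-9 | D 9-12 | A 12-15 | C 15-18 | E 18-21 | B 21-22 | D 22-25 | A 25-28 | C 28-29 | E 29-30 | A 30-31 |
Completion: A=31  B=22  C=29  D=25  E=30
Waiting(B) = turnaround − burst = 22 − 7 = 15

15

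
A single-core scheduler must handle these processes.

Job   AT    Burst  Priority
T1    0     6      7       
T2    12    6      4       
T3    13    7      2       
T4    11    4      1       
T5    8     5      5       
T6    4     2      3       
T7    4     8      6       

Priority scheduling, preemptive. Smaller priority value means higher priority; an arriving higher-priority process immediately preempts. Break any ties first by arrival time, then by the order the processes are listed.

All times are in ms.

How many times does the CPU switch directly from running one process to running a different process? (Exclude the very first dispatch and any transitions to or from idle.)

9

Gantt: | T1 0-4 | T6 4-6 | T7 6-8 | T5 8-11 | T4 11-15 | T3 15-22 | T2 22-28 | T5 28-30 | T7 30-36 | T1 36-38 |
Completion: T1=38  T2=28  T3=22  T4=15  T5=30  T6=6  T7=36
Turnaround (C−A): T1=38  T2=16  T3=9  T4=4  T5=22  T6=2  T7=32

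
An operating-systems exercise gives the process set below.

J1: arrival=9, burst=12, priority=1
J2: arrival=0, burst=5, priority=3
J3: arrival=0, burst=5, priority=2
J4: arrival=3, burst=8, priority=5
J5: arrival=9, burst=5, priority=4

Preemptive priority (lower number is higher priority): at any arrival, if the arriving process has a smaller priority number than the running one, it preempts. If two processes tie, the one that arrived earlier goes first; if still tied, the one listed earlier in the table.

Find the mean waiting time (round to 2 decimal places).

Schedule: | J3 0-5 | J2 5-9 | J1 9-21 | J2 21-22 | J5 22-27 | J4 27-35 |
Completion: J1=21  J2=22  J3=5  J4=35  J5=27
Turnaround (C−A): J1=12  J2=22  J3=5  J4=32  J5=18
Waiting times: J1=0, J2=17, J3=0, J4=24, J5=13
Average waiting = (0+17+0+24+13) / 5 = 54/5 = 10.80

10.80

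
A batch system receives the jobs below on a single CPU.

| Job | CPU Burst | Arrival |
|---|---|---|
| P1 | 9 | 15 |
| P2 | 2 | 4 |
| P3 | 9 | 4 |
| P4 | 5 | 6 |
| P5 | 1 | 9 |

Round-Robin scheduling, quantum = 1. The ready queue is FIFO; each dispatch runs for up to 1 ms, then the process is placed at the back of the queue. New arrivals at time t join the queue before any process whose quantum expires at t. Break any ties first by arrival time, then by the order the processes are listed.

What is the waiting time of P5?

1

Schedule: | idle 0-4 | P2 4-5 | P3 5-6 | P2 6-7 | P4 7-8 | P3 8-9 | P4 9-10 | P5 10-11 | P3 11-12 | P4 12-13 | P3 13-14 | P4 14-15 | P3 15-16 | P1 16-17 | P4 17-18 | P3 18-19 | P1 19-20 | P3 20-21 | P1 21-22 | P3 22-23 | P1 23-24 | P3 24-25 | P1 25-30 |
Completion: P1=30  P2=7  P3=25  P4=18  P5=11
Waiting(P5) = turnaround − burst = 2 − 1 = 1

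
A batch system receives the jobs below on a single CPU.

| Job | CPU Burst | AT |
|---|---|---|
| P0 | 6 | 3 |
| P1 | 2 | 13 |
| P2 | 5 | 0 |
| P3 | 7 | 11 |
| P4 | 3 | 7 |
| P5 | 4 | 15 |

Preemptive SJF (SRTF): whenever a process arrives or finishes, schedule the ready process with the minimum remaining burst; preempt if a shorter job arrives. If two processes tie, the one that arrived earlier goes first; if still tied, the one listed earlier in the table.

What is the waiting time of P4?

0

Gantt: | P2 0-5 | P0 5-7 | P4 7-10 | P0 10-14 | P1 14-16 | P5 16-20 | P3 20-27 |
Completion: P0=14  P1=16  P2=5  P3=27  P4=10  P5=20
Waiting(P4) = turnaround − burst = 3 − 3 = 0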